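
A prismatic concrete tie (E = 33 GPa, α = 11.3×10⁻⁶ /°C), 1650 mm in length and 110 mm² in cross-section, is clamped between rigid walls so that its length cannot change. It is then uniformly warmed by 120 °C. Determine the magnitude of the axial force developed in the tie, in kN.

With zero net strain, σ = E·αΔT = 33 GPa × 11.3×10⁻⁶ × 120 = 44.75 MPa.
Then P = σA = 44.75 × 110 mm² = 4.922 kN, compressive.

P ≈ 4.92 kN (compressive)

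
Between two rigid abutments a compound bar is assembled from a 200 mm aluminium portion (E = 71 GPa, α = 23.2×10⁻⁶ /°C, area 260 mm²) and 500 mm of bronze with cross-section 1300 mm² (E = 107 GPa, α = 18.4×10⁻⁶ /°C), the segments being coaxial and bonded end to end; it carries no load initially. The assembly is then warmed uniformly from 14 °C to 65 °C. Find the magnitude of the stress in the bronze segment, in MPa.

If the supports were absent, the total length change would be Σ αᵢΔT Lᵢ = 23.2×10⁻⁶×51×200 + 18.4×10⁻⁶×51×500 = 0.7058 mm.
The walls prevent any net length change, so an axial force P (same in every segment) develops. Compatibility: P · Σ Lᵢ/(AᵢEᵢ) = δ_free.
The series flexibility is Σ Lᵢ/(AᵢEᵢ) = 200/(260×71×10³) + 500/(1300×107×10³) = 1.443×10⁻⁵ mm/N.
P = 0.7058 / 1.443×10⁻⁵ = 48920 N = 48.92 kN, compressive.
σ_{bronze} = P / A = 48920 / 1300 = 37.63 MPa.

σ ≈ 37.6 MPa (compressive)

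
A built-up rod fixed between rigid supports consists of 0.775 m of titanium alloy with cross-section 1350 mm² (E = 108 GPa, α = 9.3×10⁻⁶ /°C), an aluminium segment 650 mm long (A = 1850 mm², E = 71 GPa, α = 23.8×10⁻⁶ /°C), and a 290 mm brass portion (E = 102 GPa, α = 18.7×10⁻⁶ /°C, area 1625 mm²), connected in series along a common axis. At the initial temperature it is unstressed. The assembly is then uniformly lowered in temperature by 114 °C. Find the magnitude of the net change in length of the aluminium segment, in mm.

With the walls removed the bar would change length by δ_free = Σ αᵢΔT Lᵢ = 9.3×10⁻⁶×114×775 + 23.8×10⁻⁶×114×650 + 18.7×10⁻⁶×114×290 = 3.203 mm.
The rigid supports impose zero overall length change; the single axial force P common to all segments must satisfy P Σ Lᵢ/(AᵢEᵢ) = δ_free.
The series flexibility is Σ Lᵢ/(AᵢEᵢ) = 775/(1350×108×10³) + 650/(1850×71×10³) + 290/(1625×102×10³) = 1.201×10⁻⁵ mm/N.
P = 3.203 / 1.201×10⁻⁵ = 266600 N = 266.6 kN, tensile.
For the aluminium segment, free thermal change = 23.8×10⁻⁶×114×650 = 1.764 mm and elastic change from P = 266600×650/(1850×71×10³) = 1.32 mm; these oppose, so the net change is 0.444 mm (segment shortens).

|ΔL| ≈ 0.444 mm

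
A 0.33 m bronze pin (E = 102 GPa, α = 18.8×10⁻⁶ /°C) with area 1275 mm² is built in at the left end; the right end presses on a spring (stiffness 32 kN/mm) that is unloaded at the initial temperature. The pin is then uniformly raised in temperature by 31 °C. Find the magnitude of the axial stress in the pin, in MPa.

The unrestrained thermal change is αΔT L = 18.8×10⁻⁶ × 31 × 330 = 0.1923 mm.
With a force P in the spring, the elastic change of the pin is PL/(AE) and that of the spring is P/k; compatibility requires their sum to equal δ_free.
So P = δ_free / [L/(AE) + 1/k] = 0.1923 / [ 330/(1275×102×10³) + 1/(32×10³) ].
P = 0.1923 / 3.379×10⁻⁵ = 5692 N.
σ = P/A = 5692/1275 = 4.464 MPa.

σ ≈ 4.46 MPa (compressive)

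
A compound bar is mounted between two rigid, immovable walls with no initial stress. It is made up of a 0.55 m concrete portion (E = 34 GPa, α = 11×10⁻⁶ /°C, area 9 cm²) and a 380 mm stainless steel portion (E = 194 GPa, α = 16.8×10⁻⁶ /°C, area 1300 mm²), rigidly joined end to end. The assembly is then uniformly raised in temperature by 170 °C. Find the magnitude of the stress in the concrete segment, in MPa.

σ ≈ 121 MPa (compressive)

If the supports were absent, the total length change would be Σ αᵢΔT Lᵢ = 11×10⁻⁶×170×550 + 16.8×10⁻⁶×170×380 = 2.114 mm.
The rigid supports impose zero overall length change; the single axial force P common to all segments must satisfy P Σ Lᵢ/(AᵢEᵢ) = δ_free.
Σ Lᵢ/(AᵢEᵢ) = 550/(900×34×10³) + 380/(1300×194×10³) = 1.948×10⁻⁵ mm/N.
P = 2.114 / 1.948×10⁻⁵ = 108500 N = 108.5 kN, compressive.
σ_{concrete} = P / A = 108500 / 900 = 120.6 MPa.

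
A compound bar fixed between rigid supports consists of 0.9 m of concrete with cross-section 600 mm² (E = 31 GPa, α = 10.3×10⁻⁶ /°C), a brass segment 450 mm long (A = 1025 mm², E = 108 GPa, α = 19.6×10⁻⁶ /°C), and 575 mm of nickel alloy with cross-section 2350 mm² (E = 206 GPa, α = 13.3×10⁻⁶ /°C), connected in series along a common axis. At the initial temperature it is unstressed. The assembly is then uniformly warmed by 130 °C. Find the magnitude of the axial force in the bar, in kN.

P ≈ 62.4 kN (compressive)

Free thermal expansion of the whole bar: Σ αᵢΔT Lᵢ = 10.3×10⁻⁶×130×900 + 19.6×10⁻⁶×130×450 + 13.3×10⁻⁶×130×575 = 3.346 mm.
The walls prevent any net length change, so an axial force P (same in every segment) develops. Compatibility: P · Σ Lᵢ/(AᵢEᵢ) = δ_free.
Σ Lᵢ/(AᵢEᵢ) = 900/(600×31×10³) + 450/(1025×108×10³) + 575/(2350×206×10³) = 5.364×10⁻⁵ mm/N.
So P = 3.346 / 5.364×10⁻⁵ = 62.38 kN, compressive.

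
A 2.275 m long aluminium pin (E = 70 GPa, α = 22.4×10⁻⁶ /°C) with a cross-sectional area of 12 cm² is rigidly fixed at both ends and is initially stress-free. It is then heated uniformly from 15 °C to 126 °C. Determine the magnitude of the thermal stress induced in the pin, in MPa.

σ ≈ 174 MPa (compressive)

The supports are rigid, so the total axial strain is zero. The restrained thermal strain is ε = αΔT = 22.4×10⁻⁶ × 111 = 2486.4×10⁻⁶.
Hence σ = E·αΔT = 70×10³ × 2486.4×10⁻⁶ = 174 MPa, compressive.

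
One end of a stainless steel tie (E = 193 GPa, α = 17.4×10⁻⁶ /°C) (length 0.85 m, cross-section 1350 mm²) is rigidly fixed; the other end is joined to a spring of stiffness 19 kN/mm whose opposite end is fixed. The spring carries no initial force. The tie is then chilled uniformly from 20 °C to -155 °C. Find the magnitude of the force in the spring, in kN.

Free thermal contraction: δ_free = αΔT L = 17.4×10⁻⁶ × 175 × 850 = 2.588 mm.
Let P be the tensile force in the spring. The tie extends elastically by PL/(AE) and the spring stretches by P/k; together these equal δ_free.
So P = δ_free / [L/(AE) + 1/k] = 2.588 / [ 850/(1350×193×10³) + 1/(19×10³) ].
P = 2.588 / 5.589×10⁻⁵ = 46310 N.

P ≈ 46.3 kN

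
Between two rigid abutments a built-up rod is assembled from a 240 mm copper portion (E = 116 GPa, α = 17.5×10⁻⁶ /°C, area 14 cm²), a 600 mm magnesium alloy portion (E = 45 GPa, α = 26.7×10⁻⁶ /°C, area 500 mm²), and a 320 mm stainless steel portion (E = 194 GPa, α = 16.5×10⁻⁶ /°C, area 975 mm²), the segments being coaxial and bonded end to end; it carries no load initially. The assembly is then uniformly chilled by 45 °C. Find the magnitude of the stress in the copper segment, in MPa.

σ ≈ 27.5 MPa (tensile)

Free thermal contraction of the whole bar: Σ αᵢΔT Lᵢ = 17.5×10⁻⁶×45×240 + 26.7×10⁻⁶×45×600 + 16.5×10⁻⁶×45×320 = 1.147 mm.
Since the ends are fixed, an axial force P builds up, equal in every segment, with P · Σ Lᵢ/(AᵢEᵢ) = δ_free.
Σ Lᵢ/(AᵢEᵢ) = 240/(1400×116×10³) + 600/(500×45×10³) + 320/(975×194×10³) = 2.984×10⁻⁵ mm/N.
So P = 1.147 / 2.984×10⁻⁵ = 38.46 kN, tensile.
σ_{copper} = P / A = 38460 / 1400 = 27.47 MPa.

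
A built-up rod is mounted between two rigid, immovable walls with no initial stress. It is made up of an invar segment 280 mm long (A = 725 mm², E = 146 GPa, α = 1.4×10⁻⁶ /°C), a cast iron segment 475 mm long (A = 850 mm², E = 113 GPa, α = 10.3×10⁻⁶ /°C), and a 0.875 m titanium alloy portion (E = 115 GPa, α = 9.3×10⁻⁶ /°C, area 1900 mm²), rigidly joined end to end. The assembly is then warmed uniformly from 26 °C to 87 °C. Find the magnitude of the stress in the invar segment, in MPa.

σ ≈ 97.4 MPa (compressive)

If the supports were absent, the total length change would be Σ αᵢΔT Lᵢ = 1.4×10⁻⁶×61×280 + 10.3×10⁻⁶×61×475 + 9.3×10⁻⁶×61×875 = 0.8187 mm.
The walls prevent any net length change, so an axial force P (same in every segment) develops. Compatibility: P · Σ Lᵢ/(AᵢEᵢ) = δ_free.
Σ Lᵢ/(AᵢEᵢ) = 280/(725×146×10³) + 475/(850×113×10³) + 875/(1900×115×10³) = 1.16×10⁻⁵ mm/N.
P = 0.8187 / 1.16×10⁻⁵ = 70610 N = 70.61 kN, compressive.
σ_{invar} = P / A = 70610 / 725 = 97.39 MPa.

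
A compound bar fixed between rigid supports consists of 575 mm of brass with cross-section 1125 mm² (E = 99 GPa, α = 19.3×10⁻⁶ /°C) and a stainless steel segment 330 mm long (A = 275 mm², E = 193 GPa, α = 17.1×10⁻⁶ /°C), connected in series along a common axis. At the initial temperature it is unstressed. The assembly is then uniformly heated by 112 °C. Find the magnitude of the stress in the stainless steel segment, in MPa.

σ ≈ 599 MPa (compressive)

If the supports were absent, the total length change would be Σ αᵢΔT Lᵢ = 19.3×10⁻⁶×112×575 + 17.1×10⁻⁶×112×330 = 1.875 mm.
The walls prevent any net length change, so an axial force P (same in every segment) develops. Compatibility: P · Σ Lᵢ/(AᵢEᵢ) = δ_free.
Σ Lᵢ/(AᵢEᵢ) = 575/(1125×99×10³) + 330/(275×193×10³) = 1.138×10⁻⁵ mm/N.
Hence P = δ_free / Σ(L/AE) = 1.875/1.138×10⁻⁵ = 164.8 kN (compressive).
σ_{stainless steel} = P / A = 164800 / 275 = 599.1 MPa.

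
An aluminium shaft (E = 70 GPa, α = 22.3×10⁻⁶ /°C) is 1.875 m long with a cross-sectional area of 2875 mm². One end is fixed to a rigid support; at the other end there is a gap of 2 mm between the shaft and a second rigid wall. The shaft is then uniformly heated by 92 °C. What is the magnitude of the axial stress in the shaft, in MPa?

σ ≈ 68.9 MPa (compressive)

Free thermal elongation = αΔT L = 22.3×10⁻⁶ × 92 × 1875 = 3.847 mm.
The gap closes (δ_free > 2 mm) and the wall then resists a further 3.847 − 2 = 1.847 mm of expansion.
That suppressed elongation corresponds to σ = E·Δ/L = 70×10³ × 1.847/1875 = 68.95 MPa.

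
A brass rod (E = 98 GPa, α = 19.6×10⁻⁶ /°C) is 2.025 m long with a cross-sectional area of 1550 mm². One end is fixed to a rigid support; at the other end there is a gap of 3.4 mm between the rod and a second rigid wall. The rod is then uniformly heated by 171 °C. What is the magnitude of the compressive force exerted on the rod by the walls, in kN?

If the wall were absent the rod would grow by αΔT L = 19.6×10⁻⁶ × 171 × 2025 = 6.787 mm.
This exceeds the 3.4 mm gap, so the wall pushes back. The portion of expansion that must be recovered elastically is δ_free − gap = 6.787 − 3.4 = 3.387 mm.
That suppressed elongation corresponds to σ = E·Δ/L = 98×10³ × 3.387/2025 = 163.9 MPa.
Force on the wall = σA = 163.9 × 1550 mm² = 254.1 kN.

P ≈ 254 kN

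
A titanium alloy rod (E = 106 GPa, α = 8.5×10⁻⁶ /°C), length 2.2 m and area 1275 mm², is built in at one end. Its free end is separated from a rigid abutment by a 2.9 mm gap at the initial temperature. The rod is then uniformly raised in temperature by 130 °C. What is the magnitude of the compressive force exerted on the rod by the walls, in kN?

Unrestrained expansion: δ_free = αΔT L = 8.5×10⁻⁶ × 130 × 2200 = 2.431 mm.
Since δ_free = 2.43 mm is less than the 2.9 mm gap, the rod never touches the wall. No axial force develops.

P ≈ 0 kN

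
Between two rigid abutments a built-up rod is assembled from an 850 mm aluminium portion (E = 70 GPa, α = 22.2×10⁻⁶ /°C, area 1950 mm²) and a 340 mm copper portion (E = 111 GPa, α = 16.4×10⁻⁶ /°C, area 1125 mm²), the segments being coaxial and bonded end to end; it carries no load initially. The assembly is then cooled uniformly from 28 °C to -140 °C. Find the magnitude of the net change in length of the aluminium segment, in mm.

If the supports were absent, the total length change would be Σ αᵢΔT Lᵢ = 22.2×10⁻⁶×168×850 + 16.4×10⁻⁶×168×340 = 4.107 mm.
The walls prevent any net length change, so an axial force P (same in every segment) develops. Compatibility: P · Σ Lᵢ/(AᵢEᵢ) = δ_free.
Σ Lᵢ/(AᵢEᵢ) = 850/(1950×70×10³) + 340/(1125×111×10³) = 8.95×10⁻⁶ mm/N.
Hence P = δ_free / Σ(L/AE) = 4.107/8.95×10⁻⁶ = 458.9 kN (tensile).
For the aluminium segment, free thermal change = 22.2×10⁻⁶×168×850 = 3.17 mm and elastic change from P = 458900×850/(1950×70×10³) = 2.858 mm; these oppose, so the net change is 0.313 mm (segment shortens).

|ΔL| ≈ 0.313 mm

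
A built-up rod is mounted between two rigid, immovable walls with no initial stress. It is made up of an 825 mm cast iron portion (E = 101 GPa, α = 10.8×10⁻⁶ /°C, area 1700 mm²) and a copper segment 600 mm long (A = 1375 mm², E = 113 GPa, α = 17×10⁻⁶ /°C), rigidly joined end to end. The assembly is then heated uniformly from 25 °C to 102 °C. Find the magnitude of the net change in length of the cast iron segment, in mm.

Free thermal expansion of the whole bar: Σ αᵢΔT Lᵢ = 10.8×10⁻⁶×77×825 + 17×10⁻⁶×77×600 = 1.471 mm.
Since the ends are fixed, an axial force P builds up, equal in every segment, with P · Σ Lᵢ/(AᵢEᵢ) = δ_free.
The series flexibility is Σ Lᵢ/(AᵢEᵢ) = 825/(1700×101×10³) + 600/(1375×113×10³) = 8.667×10⁻⁶ mm/N.
So P = 1.471 / 8.667×10⁻⁶ = 169.8 kN, compressive.
For the cast iron segment, free thermal change = 10.8×10⁻⁶×77×825 = 0.6861 mm and elastic change from P = 169800×825/(1700×101×10³) = 0.8158 mm; these oppose, so the net change is 0.13 mm (segment shortens).

|ΔL| ≈ 0.13 mm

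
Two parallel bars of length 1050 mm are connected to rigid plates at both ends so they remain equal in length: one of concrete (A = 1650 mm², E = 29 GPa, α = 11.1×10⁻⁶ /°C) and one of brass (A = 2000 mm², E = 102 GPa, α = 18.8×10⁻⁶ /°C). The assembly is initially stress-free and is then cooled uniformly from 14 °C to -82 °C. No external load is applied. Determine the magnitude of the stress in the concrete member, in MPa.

σ ≈ 17.4 MPa (compressive)

Both members must finish at the same length. With the larger α, the brass tends to over-contract; the plates restrain it, putting the brass in tension and the concrete in compression. With no external load the two internal forces are equal and opposite, magnitude P.
Equating the net (thermal + elastic) strains gives |α₁ − α₂|·ΔT = P·[1/(A₁E₁) + 1/(A₂E₂)].
|α₁ − α₂|·ΔT = 7.7×10⁻⁶ × 96 = 0.0007392.
1/(A₁E₁) + 1/(A₂E₂) = 1/(1650×29×10³) + 1/(2000×102×10³) = 2.58×10⁻⁸ N⁻¹.
P = 0.0007392 / 2.58×10⁻⁸ = 28650 N = 28.65 kN.
σ_{concrete} = P/A₁ = 28650/1650 = 17.36 MPa, compressive.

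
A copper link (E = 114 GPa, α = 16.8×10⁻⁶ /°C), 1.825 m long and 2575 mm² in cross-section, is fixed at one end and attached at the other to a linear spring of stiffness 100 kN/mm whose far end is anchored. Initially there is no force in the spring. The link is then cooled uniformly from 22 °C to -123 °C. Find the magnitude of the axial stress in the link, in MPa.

The unrestrained thermal change is αΔT L = 16.8×10⁻⁶ × 145 × 1825 = 4.446 mm.
Let P be the tensile force in the spring. The link extends elastically by PL/(AE) and the spring stretches by P/k; together these equal δ_free.
So P = δ_free / [L/(AE) + 1/k] = 4.446 / [ 1825/(2575×114×10³) + 1/(100×10³) ].
P = 4.446 / 1.622×10⁻⁵ = 274100 N.
σ = P/A = 274100/2575 = 106.5 MPa.

σ ≈ 106 MPa (tensile)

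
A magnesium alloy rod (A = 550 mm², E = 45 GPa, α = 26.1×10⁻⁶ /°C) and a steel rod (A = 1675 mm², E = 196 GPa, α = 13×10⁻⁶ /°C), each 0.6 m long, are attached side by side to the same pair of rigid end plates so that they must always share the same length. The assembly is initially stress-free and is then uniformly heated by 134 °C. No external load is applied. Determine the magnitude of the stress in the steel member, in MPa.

Both members must finish at the same length. With the larger α, the magnesium alloy tends to over-expand; the plates restrain it, putting the magnesium alloy in compression and the steel in tension. With no external load the two internal forces are equal and opposite, magnitude P.
Equating the net (thermal + elastic) strains gives |α₁ − α₂|·ΔT = P·[1/(A₁E₁) + 1/(A₂E₂)].
|α₁ − α₂|·ΔT = 13.1×10⁻⁶ × 134 = 0.001755.
1/(A₁E₁) + 1/(A₂E₂) = 1/(550×45×10³) + 1/(1675×196×10³) = 4.345×10⁻⁸ N⁻¹.
So P = 0.001755 / 4.345×10⁻⁸ = 40.4 kN.
σ_{steel} = P/A₂ = 40400/1675 = 24.12 MPa, tensile.

σ ≈ 24.1 MPa (tensile)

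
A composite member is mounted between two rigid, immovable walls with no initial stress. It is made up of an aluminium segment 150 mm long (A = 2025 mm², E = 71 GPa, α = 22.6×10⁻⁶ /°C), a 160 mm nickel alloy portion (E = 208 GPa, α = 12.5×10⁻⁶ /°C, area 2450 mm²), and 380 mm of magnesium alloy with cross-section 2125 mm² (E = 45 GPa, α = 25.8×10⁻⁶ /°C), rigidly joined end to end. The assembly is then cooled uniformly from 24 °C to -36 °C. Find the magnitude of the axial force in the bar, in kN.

Free thermal contraction of the whole bar: Σ αᵢΔT Lᵢ = 22.6×10⁻⁶×60×150 + 12.5×10⁻⁶×60×160 + 25.8×10⁻⁶×60×380 = 0.9116 mm.
Since the ends are fixed, an axial force P builds up, equal in every segment, with P · Σ Lᵢ/(AᵢEᵢ) = δ_free.
Σ Lᵢ/(AᵢEᵢ) = 150/(2025×71×10³) + 160/(2450×208×10³) + 380/(2125×45×10³) = 5.331×10⁻⁶ mm/N.
P = 0.9116 / 5.331×10⁻⁶ = 171000 N = 171 kN, tensile.

P ≈ 171 kN (tensile)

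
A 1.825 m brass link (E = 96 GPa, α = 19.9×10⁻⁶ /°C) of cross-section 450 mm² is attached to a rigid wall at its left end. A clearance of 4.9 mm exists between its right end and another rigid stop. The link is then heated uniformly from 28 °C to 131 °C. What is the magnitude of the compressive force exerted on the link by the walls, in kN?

P ≈ 0 kN

Unrestrained expansion: δ_free = αΔT L = 19.9×10⁻⁶ × 103 × 1825 = 3.741 mm.
Since δ_free = 3.74 mm is less than the 4.9 mm gap, the link never touches the wall. No axial force develops.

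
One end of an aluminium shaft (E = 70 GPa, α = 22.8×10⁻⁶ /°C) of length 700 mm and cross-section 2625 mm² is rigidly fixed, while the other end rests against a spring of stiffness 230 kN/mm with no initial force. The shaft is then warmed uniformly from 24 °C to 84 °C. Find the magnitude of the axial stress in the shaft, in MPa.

The unrestrained thermal change is αΔT L = 22.8×10⁻⁶ × 60 × 700 = 0.9576 mm.
Let P be the compressive force at the spring. The shaft shortens elastically by PL/(AE) and the spring compresses by P/k; together these equal δ_free.
P [ L/(AE) + 1/k ] = δ_free → P [ 700/(2625×70×10³) + 1/(230×10³) ] = 0.9576.
P = 0.9576 / 8.157×10⁻⁶ = 117400 N.
σ = P/A = 117400/2625 = 44.72 MPa.

σ ≈ 44.7 MPa (compressive)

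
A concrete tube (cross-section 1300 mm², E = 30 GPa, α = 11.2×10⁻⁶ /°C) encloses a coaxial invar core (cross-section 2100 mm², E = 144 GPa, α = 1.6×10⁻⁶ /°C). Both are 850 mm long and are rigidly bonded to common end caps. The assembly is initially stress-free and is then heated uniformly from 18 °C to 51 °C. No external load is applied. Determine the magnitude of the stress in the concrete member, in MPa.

Both members must finish at the same length. With the larger α, the concrete tends to over-expand; the plates restrain it, putting the concrete in compression and the invar in tension. With no external load the two internal forces are equal and opposite, magnitude P.
Equating the net (thermal + elastic) strains gives |α₁ − α₂|·ΔT = P·[1/(A₁E₁) + 1/(A₂E₂)].
|α₁ − α₂|·ΔT = 9.6×10⁻⁶ × 33 = 0.0003168.
1/(A₁E₁) + 1/(A₂E₂) = 1/(1300×30×10³) + 1/(2100×144×10³) = 2.895×10⁻⁸ N⁻¹.
So P = 0.0003168 / 2.895×10⁻⁸ = 10.94 kN.
σ_{concrete} = P/A₁ = 10940/1300 = 8.418 MPa, compressive.

σ ≈ 8.42 MPa (compressive)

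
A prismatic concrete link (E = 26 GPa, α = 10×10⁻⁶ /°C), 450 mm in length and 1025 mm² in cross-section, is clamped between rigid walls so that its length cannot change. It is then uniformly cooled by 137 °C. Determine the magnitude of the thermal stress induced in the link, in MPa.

σ ≈ 35.6 MPa (tensile)

Because both ends are immovable the net strain is zero, and the suppressed thermal strain is αΔT = 10×10⁻⁶ × 137 = 1370×10⁻⁶.
Hence σ = E·αΔT = 26×10³ × 1370×10⁻⁶ = 35.62 MPa, tensile.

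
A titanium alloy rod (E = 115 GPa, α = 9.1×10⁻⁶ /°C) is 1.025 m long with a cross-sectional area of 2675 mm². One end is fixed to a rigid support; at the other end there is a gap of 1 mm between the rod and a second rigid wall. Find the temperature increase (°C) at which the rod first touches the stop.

Contact occurs when the free expansion equals the gap: αΔT L = 1 mm.
So ΔT = g/(αL) = 1/(9.1×10⁻⁶ × 1025) = 107.2 °C.

ΔT ≈ 107 °C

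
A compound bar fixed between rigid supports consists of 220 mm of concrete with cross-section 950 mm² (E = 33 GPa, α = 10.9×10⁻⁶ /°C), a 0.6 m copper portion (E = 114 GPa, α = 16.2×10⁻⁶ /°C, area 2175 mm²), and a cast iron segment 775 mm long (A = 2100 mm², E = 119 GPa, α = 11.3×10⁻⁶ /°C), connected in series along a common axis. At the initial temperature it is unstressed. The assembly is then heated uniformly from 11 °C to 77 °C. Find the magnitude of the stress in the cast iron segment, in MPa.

σ ≈ 52.3 MPa (compressive)

With the walls removed the bar would change length by δ_free = Σ αᵢΔT Lᵢ = 10.9×10⁻⁶×66×220 + 16.2×10⁻⁶×66×600 + 11.3×10⁻⁶×66×775 = 1.378 mm.
The rigid supports impose zero overall length change; the single axial force P common to all segments must satisfy P Σ Lᵢ/(AᵢEᵢ) = δ_free.
The series flexibility is Σ Lᵢ/(AᵢEᵢ) = 220/(950×33×10³) + 600/(2175×114×10³) + 775/(2100×119×10³) = 1.254×10⁻⁵ mm/N.
So P = 1.378 / 1.254×10⁻⁵ = 109.9 kN, compressive.
σ_{cast iron} = P / A = 109900 / 2100 = 52.33 MPa.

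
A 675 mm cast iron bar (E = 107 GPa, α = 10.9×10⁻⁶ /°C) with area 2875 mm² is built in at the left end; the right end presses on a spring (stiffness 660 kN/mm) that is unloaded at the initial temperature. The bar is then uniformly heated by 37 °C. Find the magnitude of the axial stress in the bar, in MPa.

Free thermal expansion: δ_free = αΔT L = 10.9×10⁻⁶ × 37 × 675 = 0.2722 mm.
With a force P in the spring, the elastic change of the bar is PL/(AE) and that of the spring is P/k; compatibility requires their sum to equal δ_free.
P [ L/(AE) + 1/k ] = δ_free → P [ 675/(2875×107×10³) + 1/(660×10³) ] = 0.2722.
P = 0.2722 / 3.709×10⁻⁶ = 73390 N.
σ = P/A = 73390/2875 = 25.53 MPa.

σ ≈ 25.5 MPa (compressive)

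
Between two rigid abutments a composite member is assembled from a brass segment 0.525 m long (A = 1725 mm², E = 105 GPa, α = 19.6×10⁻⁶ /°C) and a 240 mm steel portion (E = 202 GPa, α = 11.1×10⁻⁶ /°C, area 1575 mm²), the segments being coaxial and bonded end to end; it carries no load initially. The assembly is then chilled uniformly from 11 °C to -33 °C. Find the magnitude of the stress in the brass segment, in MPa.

σ ≈ 90.5 MPa (tensile)

With the walls removed the bar would change length by δ_free = Σ αᵢΔT Lᵢ = 19.6×10⁻⁶×44×525 + 11.1×10⁻⁶×44×240 = 0.57 mm.
The rigid supports impose zero overall length change; the single axial force P common to all segments must satisfy P Σ Lᵢ/(AᵢEᵢ) = δ_free.
Σ Lᵢ/(AᵢEᵢ) = 525/(1725×105×10³) + 240/(1575×202×10³) = 3.653×10⁻⁶ mm/N.
P = 0.57 / 3.653×10⁻⁶ = 156000 N = 156 kN, tensile.
σ_{brass} = P / A = 156000 / 1725 = 90.45 MPa.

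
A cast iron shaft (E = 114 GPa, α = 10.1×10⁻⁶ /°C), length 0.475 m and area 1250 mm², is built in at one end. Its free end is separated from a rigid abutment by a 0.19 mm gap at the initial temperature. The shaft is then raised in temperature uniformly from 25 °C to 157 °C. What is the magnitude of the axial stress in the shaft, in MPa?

σ ≈ 106 MPa (compressive)

If the wall were absent the shaft would grow by αΔT L = 10.1×10⁻⁶ × 132 × 475 = 0.6333 mm.
After closing the 0.19 mm clearance, 0.6333 − 0.19 = 0.4433 mm of expansion remains to be suppressed by the wall.
Compatibility: PL/(AE) = 0.4433 mm, so σ = P/A = E × (0.4433/475) = 106.4 MPa.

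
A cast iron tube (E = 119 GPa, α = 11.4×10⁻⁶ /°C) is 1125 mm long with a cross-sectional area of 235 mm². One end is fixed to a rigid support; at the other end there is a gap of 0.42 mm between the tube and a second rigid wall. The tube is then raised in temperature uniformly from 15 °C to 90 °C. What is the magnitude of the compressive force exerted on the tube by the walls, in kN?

If the wall were absent the tube would grow by αΔT L = 11.4×10⁻⁶ × 75 × 1125 = 0.9619 mm.
The gap closes (δ_free > 0.42 mm) and the wall then resists a further 0.9619 − 0.42 = 0.5419 mm of expansion.
Compatibility: PL/(AE) = 0.5419 mm, so σ = P/A = E × (0.5419/1125) = 57.32 MPa.
P = σA = 57.32 × 235 = 13.47 kN.

P ≈ 13.5 kN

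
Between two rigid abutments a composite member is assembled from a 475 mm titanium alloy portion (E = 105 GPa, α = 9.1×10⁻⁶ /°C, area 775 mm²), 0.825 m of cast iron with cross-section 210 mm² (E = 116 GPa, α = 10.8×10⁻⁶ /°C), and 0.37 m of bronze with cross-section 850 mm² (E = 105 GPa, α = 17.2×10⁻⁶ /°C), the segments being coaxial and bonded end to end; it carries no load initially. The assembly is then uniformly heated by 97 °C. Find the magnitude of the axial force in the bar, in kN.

P ≈ 43.3 kN (compressive)

If the supports were absent, the total length change would be Σ αᵢΔT Lᵢ = 9.1×10⁻⁶×97×475 + 10.8×10⁻⁶×97×825 + 17.2×10⁻⁶×97×370 = 1.901 mm.
The walls prevent any net length change, so an axial force P (same in every segment) develops. Compatibility: P · Σ Lᵢ/(AᵢEᵢ) = δ_free.
The series flexibility is Σ Lᵢ/(AᵢEᵢ) = 475/(775×105×10³) + 825/(210×116×10³) + 370/(850×105×10³) = 4.385×10⁻⁵ mm/N.
Hence P = δ_free / Σ(L/AE) = 1.901/4.385×10⁻⁵ = 43.35 kN (compressive).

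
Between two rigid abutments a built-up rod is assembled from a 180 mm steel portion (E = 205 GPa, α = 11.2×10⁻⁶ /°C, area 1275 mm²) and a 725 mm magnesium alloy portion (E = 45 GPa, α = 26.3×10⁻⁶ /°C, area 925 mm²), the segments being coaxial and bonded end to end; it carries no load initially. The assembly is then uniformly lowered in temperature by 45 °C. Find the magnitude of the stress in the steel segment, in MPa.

If the supports were absent, the total length change would be Σ αᵢΔT Lᵢ = 11.2×10⁻⁶×45×180 + 26.3×10⁻⁶×45×725 = 0.9488 mm.
The rigid supports impose zero overall length change; the single axial force P common to all segments must satisfy P Σ Lᵢ/(AᵢEᵢ) = δ_free.
The series flexibility is Σ Lᵢ/(AᵢEᵢ) = 180/(1275×205×10³) + 725/(925×45×10³) = 1.811×10⁻⁵ mm/N.
P = 0.9488 / 1.811×10⁻⁵ = 52400 N = 52.4 kN, tensile.
σ_{steel} = P / A = 52400 / 1275 = 41.1 MPa.

σ ≈ 41.1 MPa (tensile)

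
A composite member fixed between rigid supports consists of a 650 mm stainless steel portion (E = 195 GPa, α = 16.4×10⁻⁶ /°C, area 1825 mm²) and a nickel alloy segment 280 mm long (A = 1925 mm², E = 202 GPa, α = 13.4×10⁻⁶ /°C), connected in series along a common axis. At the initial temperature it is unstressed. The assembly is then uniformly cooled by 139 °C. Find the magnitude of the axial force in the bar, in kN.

P ≈ 787 kN (tensile)

Free thermal contraction of the whole bar: Σ αᵢΔT Lᵢ = 16.4×10⁻⁶×139×650 + 13.4×10⁻⁶×139×280 = 2.003 mm.
Since the ends are fixed, an axial force P builds up, equal in every segment, with P · Σ Lᵢ/(AᵢEᵢ) = δ_free.
Σ Lᵢ/(AᵢEᵢ) = 650/(1825×195×10³) + 280/(1925×202×10³) = 2.547×10⁻⁶ mm/N.
So P = 2.003 / 2.547×10⁻⁶ = 786.7 kN, tensile.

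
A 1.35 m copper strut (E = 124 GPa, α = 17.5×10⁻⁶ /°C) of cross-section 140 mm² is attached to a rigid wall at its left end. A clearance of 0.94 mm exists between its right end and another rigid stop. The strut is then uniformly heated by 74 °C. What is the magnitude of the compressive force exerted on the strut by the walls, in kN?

Free thermal elongation = αΔT L = 17.5×10⁻⁶ × 74 × 1350 = 1.748 mm.
The gap closes (δ_free > 0.94 mm) and the wall then resists a further 1.748 − 0.94 = 0.8082 mm of expansion.
Compatibility: PL/(AE) = 0.8082 mm, so σ = P/A = E × (0.8082/1350) = 74.24 MPa.
P = σA = 74.24 × 140 = 10.39 kN.

P ≈ 10.4 kN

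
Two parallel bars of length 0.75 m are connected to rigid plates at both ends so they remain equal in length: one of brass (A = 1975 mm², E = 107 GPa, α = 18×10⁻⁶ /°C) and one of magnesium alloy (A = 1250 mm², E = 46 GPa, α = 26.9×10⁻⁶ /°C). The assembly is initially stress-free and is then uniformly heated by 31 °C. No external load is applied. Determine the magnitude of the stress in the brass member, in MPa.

σ ≈ 6.31 MPa (tensile)

The magnesium alloy has the larger α, so on heating it would change length more than the brass if both were free. The rigid plates force a common final length, so the magnesium alloy is put into compression and the brass into tension, with equal and opposite forces P (no external load).
Compatibility of the two members (thermal + elastic change equal): (α₁ − α₂)ΔT = P·[1/(A₁E₁) + 1/(A₂E₂)].
|α₁ − α₂|·ΔT = 8.9×10⁻⁶ × 31 = 0.0002759.
1/(A₁E₁) + 1/(A₂E₂) = 1/(1975×107×10³) + 1/(1250×46×10³) = 2.212×10⁻⁸ N⁻¹.
So P = 0.0002759 / 2.212×10⁻⁸ = 12.47 kN.
σ_{brass} = P/A₁ = 12470/1975 = 6.314 MPa, tensile.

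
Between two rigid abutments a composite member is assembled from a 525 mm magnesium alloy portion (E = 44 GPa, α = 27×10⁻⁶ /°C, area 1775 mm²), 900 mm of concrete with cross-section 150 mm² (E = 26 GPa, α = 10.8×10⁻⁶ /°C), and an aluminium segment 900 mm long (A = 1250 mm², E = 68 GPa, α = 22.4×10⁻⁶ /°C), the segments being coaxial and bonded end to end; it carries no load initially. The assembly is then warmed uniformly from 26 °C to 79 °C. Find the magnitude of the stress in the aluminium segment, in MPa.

σ ≈ 7.53 MPa (compressive)

With the walls removed the bar would change length by δ_free = Σ αᵢΔT Lᵢ = 27×10⁻⁶×53×525 + 10.8×10⁻⁶×53×900 + 22.4×10⁻⁶×53×900 = 2.335 mm.
Since the ends are fixed, an axial force P builds up, equal in every segment, with P · Σ Lᵢ/(AᵢEᵢ) = δ_free.
Σ Lᵢ/(AᵢEᵢ) = 525/(1775×44×10³) + 900/(150×26×10³) + 900/(1250×68×10³) = 0.0002481 mm/N.
P = 2.335 / 0.0002481 = 9412 N = 9.412 kN, compressive.
σ_{aluminium} = P / A = 9412 / 1250 = 7.53 MPa.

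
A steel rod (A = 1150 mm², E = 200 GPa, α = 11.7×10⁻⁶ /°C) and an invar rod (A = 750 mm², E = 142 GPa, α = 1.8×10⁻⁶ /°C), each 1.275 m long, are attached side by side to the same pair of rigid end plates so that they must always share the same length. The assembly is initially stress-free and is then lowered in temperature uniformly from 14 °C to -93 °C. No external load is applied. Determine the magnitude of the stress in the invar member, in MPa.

σ ≈ 103 MPa (compressive)

The steel has the larger α, so on cooling it would change length more than the invar if both were free. The rigid plates force a common final length, so the steel is put into tension and the invar into compression, with equal and opposite forces P (no external load).
Compatibility of the two members (thermal + elastic change equal): (α₁ − α₂)ΔT = P·[1/(A₁E₁) + 1/(A₂E₂)].
|α₁ − α₂|·ΔT = 9.9×10⁻⁶ × 107 = 0.001059.
1/(A₁E₁) + 1/(A₂E₂) = 1/(1150×200×10³) + 1/(750×142×10³) = 1.374×10⁻⁸ N⁻¹.
So P = 0.001059 / 1.374×10⁻⁸ = 77.11 kN.
σ_{invar} = P/A₂ = 77110/750 = 102.8 MPa, compressive.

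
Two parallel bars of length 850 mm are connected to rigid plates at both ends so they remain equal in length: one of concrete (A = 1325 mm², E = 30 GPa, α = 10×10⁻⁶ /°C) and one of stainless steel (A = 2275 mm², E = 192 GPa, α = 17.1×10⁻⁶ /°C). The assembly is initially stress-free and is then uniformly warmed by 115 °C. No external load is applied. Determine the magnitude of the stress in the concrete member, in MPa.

Both members must finish at the same length. With the larger α, the stainless steel tends to over-expand; the plates restrain it, putting the stainless steel in compression and the concrete in tension. With no external load the two internal forces are equal and opposite, magnitude P.
Equating the net (thermal + elastic) strains gives |α₁ − α₂|·ΔT = P·[1/(A₁E₁) + 1/(A₂E₂)].
|α₁ − α₂|·ΔT = 7.1×10⁻⁶ × 115 = 0.0008165.
1/(A₁E₁) + 1/(A₂E₂) = 1/(1325×30×10³) + 1/(2275×192×10³) = 2.745×10⁻⁸ N⁻¹.
P = 0.0008165 / 2.745×10⁻⁸ = 29750 N = 29.75 kN.
σ_{concrete} = P/A₁ = 29750/1325 = 22.45 MPa, tensile.

σ ≈ 22.5 MPa (tensile)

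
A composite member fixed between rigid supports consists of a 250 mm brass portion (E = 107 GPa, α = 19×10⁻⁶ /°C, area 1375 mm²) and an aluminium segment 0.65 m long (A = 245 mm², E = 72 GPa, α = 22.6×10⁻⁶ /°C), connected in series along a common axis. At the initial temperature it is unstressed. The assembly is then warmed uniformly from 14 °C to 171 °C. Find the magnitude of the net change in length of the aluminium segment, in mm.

|ΔL| ≈ 0.611 mm

If the supports were absent, the total length change would be Σ αᵢΔT Lᵢ = 19×10⁻⁶×157×250 + 22.6×10⁻⁶×157×650 = 3.052 mm.
The rigid supports impose zero overall length change; the single axial force P common to all segments must satisfy P Σ Lᵢ/(AᵢEᵢ) = δ_free.
The series flexibility is Σ Lᵢ/(AᵢEᵢ) = 250/(1375×107×10³) + 650/(245×72×10³) = 3.855×10⁻⁵ mm/N.
Hence P = δ_free / Σ(L/AE) = 3.052/3.855×10⁻⁵ = 79.18 kN (compressive).
For the aluminium segment, free thermal change = 22.6×10⁻⁶×157×650 = 2.306 mm and elastic change from P = 79180×650/(245×72×10³) = 2.918 mm; these oppose, so the net change is 0.611 mm (segment shortens).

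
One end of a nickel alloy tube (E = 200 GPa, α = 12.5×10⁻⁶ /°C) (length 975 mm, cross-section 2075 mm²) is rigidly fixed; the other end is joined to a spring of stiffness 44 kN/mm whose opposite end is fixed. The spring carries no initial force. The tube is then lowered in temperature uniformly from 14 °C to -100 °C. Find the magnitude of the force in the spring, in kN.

Free thermal contraction: δ_free = αΔT L = 12.5×10⁻⁶ × 114 × 975 = 1.389 mm.
With a force P in the spring, the elastic change of the tube is PL/(AE) and that of the spring is P/k; compatibility requires their sum to equal δ_free.
So P = δ_free / [L/(AE) + 1/k] = 1.389 / [ 975/(2075×200×10³) + 1/(44×10³) ].
P = 1.389 / 2.508×10⁻⁵ = 55410 N.

P ≈ 55.4 kN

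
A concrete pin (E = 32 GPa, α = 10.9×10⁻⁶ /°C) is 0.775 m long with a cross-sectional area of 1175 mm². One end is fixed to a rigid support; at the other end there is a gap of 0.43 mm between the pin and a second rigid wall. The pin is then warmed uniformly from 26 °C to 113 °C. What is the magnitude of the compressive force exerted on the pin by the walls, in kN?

P ≈ 14.8 kN

If the wall were absent the pin would grow by αΔT L = 10.9×10⁻⁶ × 87 × 775 = 0.7349 mm.
After closing the 0.43 mm clearance, 0.7349 − 0.43 = 0.3049 mm of expansion remains to be suppressed by the wall.
That suppressed elongation corresponds to σ = E·Δ/L = 32×10³ × 0.3049/775 = 12.59 MPa.
P = σA = 12.59 × 1175 = 14.79 kN.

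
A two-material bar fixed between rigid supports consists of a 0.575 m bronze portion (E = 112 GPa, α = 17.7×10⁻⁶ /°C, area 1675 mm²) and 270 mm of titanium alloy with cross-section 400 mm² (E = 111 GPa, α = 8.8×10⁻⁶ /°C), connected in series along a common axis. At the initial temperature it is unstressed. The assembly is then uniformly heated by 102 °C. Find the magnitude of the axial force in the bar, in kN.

If the supports were absent, the total length change would be Σ αᵢΔT Lᵢ = 17.7×10⁻⁶×102×575 + 8.8×10⁻⁶×102×270 = 1.28 mm.
Since the ends are fixed, an axial force P builds up, equal in every segment, with P · Σ Lᵢ/(AᵢEᵢ) = δ_free.
Σ Lᵢ/(AᵢEᵢ) = 575/(1675×112×10³) + 270/(400×111×10³) = 9.146×10⁻⁶ mm/N.
P = 1.28 / 9.146×10⁻⁶ = 140000 N = 140 kN, compressive.

P ≈ 140 kN (compressive)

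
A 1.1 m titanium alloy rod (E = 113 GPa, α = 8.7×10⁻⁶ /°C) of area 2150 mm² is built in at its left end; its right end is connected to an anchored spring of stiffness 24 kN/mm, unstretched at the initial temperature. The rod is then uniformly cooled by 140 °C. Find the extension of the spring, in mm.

δ ≈ 1.21 mm

The unrestrained thermal change is αΔT L = 8.7×10⁻⁶ × 140 × 1100 = 1.34 mm.
Let P be the tensile force in the spring. The rod extends elastically by PL/(AE) and the spring stretches by P/k; together these equal δ_free.
So P = δ_free / [L/(AE) + 1/k] = 1.34 / [ 1100/(2150×113×10³) + 1/(24×10³) ].
P = 1.34 / 4.619×10⁻⁵ = 29000 N.
Spring extension = P/k = 29000/(24×10³) = 1.208 mm.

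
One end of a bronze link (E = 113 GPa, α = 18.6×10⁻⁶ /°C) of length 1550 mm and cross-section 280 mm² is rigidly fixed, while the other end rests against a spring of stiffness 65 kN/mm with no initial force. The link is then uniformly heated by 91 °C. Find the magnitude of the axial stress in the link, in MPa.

If the spring were absent the link would lengthen by αΔT L = 18.6×10⁻⁶ × 91 × 1550 = 2.624 mm.
Let P be the compressive force at the spring. The link shortens elastically by PL/(AE) and the spring compresses by P/k; together these equal δ_free.
So P = δ_free / [L/(AE) + 1/k] = 2.624 / [ 1550/(280×113×10³) + 1/(65×10³) ].
P = 2.624 / 6.437×10⁻⁵ = 40750 N.
σ = P/A = 40750/280 = 145.6 MPa.

σ ≈ 146 MPa (compressive)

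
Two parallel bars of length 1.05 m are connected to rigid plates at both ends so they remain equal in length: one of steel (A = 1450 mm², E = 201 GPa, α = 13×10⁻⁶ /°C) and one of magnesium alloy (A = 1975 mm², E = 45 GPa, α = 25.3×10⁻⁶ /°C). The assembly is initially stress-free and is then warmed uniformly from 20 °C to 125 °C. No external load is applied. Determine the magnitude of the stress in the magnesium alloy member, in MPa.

Equilibrium of a rigid end plate with no external load gives equal and opposite internal forces ±P in the two members. Since α_{magnesium alloy} > α_{steel}, heating drives the magnesium alloy into compression and the steel into tension.
Equating the net (thermal + elastic) strains gives |α₁ − α₂|·ΔT = P·[1/(A₁E₁) + 1/(A₂E₂)].
|α₁ − α₂|·ΔT = 12.3×10⁻⁶ × 105 = 0.001292.
1/(A₁E₁) + 1/(A₂E₂) = 1/(1450×201×10³) + 1/(1975×45×10³) = 1.468×10⁻⁸ N⁻¹.
So P = 0.001292 / 1.468×10⁻⁸ = 87.96 kN.
σ_{magnesium alloy} = P/A₂ = 87960/1975 = 44.54 MPa, compressive.

σ ≈ 44.5 MPa (compressive)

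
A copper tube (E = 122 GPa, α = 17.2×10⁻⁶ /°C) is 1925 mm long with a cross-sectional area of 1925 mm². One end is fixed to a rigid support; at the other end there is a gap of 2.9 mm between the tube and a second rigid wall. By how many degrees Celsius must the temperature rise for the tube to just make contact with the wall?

Contact occurs when the free expansion equals the gap: αΔT L = 2.9 mm.
So ΔT = g/(αL) = 2.9/(17.2×10⁻⁶ × 1925) = 87.59 °C.

ΔT ≈ 87.6 °C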